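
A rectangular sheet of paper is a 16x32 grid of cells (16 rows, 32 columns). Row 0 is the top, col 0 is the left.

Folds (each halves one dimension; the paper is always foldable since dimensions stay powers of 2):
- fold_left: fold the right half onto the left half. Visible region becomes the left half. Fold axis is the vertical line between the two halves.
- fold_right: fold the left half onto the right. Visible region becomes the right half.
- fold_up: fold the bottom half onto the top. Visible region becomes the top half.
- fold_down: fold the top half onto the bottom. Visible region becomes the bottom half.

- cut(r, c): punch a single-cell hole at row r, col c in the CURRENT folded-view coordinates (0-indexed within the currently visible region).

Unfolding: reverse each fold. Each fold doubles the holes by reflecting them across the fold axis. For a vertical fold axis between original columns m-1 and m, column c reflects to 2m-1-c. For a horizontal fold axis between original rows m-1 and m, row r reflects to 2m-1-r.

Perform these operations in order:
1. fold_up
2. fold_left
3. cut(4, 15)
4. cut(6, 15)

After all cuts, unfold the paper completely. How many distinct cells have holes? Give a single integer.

Answer: 8

Derivation:
Op 1 fold_up: fold axis h@8; visible region now rows[0,8) x cols[0,32) = 8x32
Op 2 fold_left: fold axis v@16; visible region now rows[0,8) x cols[0,16) = 8x16
Op 3 cut(4, 15): punch at orig (4,15); cuts so far [(4, 15)]; region rows[0,8) x cols[0,16) = 8x16
Op 4 cut(6, 15): punch at orig (6,15); cuts so far [(4, 15), (6, 15)]; region rows[0,8) x cols[0,16) = 8x16
Unfold 1 (reflect across v@16): 4 holes -> [(4, 15), (4, 16), (6, 15), (6, 16)]
Unfold 2 (reflect across h@8): 8 holes -> [(4, 15), (4, 16), (6, 15), (6, 16), (9, 15), (9, 16), (11, 15), (11, 16)]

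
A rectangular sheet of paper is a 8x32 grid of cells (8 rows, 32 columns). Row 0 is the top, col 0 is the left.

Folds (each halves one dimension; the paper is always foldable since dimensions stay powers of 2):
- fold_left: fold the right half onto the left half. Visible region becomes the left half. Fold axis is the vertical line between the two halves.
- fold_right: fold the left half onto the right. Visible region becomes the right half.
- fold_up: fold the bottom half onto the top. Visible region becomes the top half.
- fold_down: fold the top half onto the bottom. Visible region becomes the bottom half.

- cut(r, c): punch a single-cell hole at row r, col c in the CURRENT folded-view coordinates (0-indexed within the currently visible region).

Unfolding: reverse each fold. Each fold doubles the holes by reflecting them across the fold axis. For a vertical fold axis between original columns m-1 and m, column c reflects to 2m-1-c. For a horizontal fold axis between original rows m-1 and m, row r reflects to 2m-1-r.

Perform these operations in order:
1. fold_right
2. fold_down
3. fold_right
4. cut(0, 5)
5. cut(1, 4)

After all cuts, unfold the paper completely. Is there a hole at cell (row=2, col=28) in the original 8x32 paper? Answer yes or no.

Answer: yes

Derivation:
Op 1 fold_right: fold axis v@16; visible region now rows[0,8) x cols[16,32) = 8x16
Op 2 fold_down: fold axis h@4; visible region now rows[4,8) x cols[16,32) = 4x16
Op 3 fold_right: fold axis v@24; visible region now rows[4,8) x cols[24,32) = 4x8
Op 4 cut(0, 5): punch at orig (4,29); cuts so far [(4, 29)]; region rows[4,8) x cols[24,32) = 4x8
Op 5 cut(1, 4): punch at orig (5,28); cuts so far [(4, 29), (5, 28)]; region rows[4,8) x cols[24,32) = 4x8
Unfold 1 (reflect across v@24): 4 holes -> [(4, 18), (4, 29), (5, 19), (5, 28)]
Unfold 2 (reflect across h@4): 8 holes -> [(2, 19), (2, 28), (3, 18), (3, 29), (4, 18), (4, 29), (5, 19), (5, 28)]
Unfold 3 (reflect across v@16): 16 holes -> [(2, 3), (2, 12), (2, 19), (2, 28), (3, 2), (3, 13), (3, 18), (3, 29), (4, 2), (4, 13), (4, 18), (4, 29), (5, 3), (5, 12), (5, 19), (5, 28)]
Holes: [(2, 3), (2, 12), (2, 19), (2, 28), (3, 2), (3, 13), (3, 18), (3, 29), (4, 2), (4, 13), (4, 18), (4, 29), (5, 3), (5, 12), (5, 19), (5, 28)]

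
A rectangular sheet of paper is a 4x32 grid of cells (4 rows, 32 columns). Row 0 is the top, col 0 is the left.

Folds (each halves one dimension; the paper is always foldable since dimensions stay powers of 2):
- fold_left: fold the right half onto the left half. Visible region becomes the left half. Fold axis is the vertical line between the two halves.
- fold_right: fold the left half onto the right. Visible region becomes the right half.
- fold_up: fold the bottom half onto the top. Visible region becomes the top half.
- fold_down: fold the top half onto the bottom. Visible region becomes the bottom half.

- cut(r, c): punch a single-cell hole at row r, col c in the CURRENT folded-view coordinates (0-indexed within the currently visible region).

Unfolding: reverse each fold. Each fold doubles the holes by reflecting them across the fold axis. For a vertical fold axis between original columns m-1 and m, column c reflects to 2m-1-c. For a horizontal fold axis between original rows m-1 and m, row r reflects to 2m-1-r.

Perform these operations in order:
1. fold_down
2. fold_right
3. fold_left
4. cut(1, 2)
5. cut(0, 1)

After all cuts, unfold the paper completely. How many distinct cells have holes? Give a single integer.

Answer: 16

Derivation:
Op 1 fold_down: fold axis h@2; visible region now rows[2,4) x cols[0,32) = 2x32
Op 2 fold_right: fold axis v@16; visible region now rows[2,4) x cols[16,32) = 2x16
Op 3 fold_left: fold axis v@24; visible region now rows[2,4) x cols[16,24) = 2x8
Op 4 cut(1, 2): punch at orig (3,18); cuts so far [(3, 18)]; region rows[2,4) x cols[16,24) = 2x8
Op 5 cut(0, 1): punch at orig (2,17); cuts so far [(2, 17), (3, 18)]; region rows[2,4) x cols[16,24) = 2x8
Unfold 1 (reflect across v@24): 4 holes -> [(2, 17), (2, 30), (3, 18), (3, 29)]
Unfold 2 (reflect across v@16): 8 holes -> [(2, 1), (2, 14), (2, 17), (2, 30), (3, 2), (3, 13), (3, 18), (3, 29)]
Unfold 3 (reflect across h@2): 16 holes -> [(0, 2), (0, 13), (0, 18), (0, 29), (1, 1), (1, 14), (1, 17), (1, 30), (2, 1), (2, 14), (2, 17), (2, 30), (3, 2), (3, 13), (3, 18), (3, 29)]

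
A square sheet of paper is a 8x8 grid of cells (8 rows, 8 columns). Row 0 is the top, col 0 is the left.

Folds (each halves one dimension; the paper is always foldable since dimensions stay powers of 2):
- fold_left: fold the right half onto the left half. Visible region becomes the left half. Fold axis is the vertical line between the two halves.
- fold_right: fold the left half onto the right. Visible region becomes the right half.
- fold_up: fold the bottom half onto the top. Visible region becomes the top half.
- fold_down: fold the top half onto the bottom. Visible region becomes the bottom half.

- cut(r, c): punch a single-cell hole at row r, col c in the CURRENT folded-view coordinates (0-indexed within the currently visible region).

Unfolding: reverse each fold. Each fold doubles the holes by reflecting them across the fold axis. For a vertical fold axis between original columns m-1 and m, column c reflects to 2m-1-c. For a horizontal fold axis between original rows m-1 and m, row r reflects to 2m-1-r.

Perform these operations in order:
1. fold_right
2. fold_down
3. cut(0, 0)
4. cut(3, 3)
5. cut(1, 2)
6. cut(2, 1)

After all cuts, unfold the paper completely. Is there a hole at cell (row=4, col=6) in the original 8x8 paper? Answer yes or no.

Op 1 fold_right: fold axis v@4; visible region now rows[0,8) x cols[4,8) = 8x4
Op 2 fold_down: fold axis h@4; visible region now rows[4,8) x cols[4,8) = 4x4
Op 3 cut(0, 0): punch at orig (4,4); cuts so far [(4, 4)]; region rows[4,8) x cols[4,8) = 4x4
Op 4 cut(3, 3): punch at orig (7,7); cuts so far [(4, 4), (7, 7)]; region rows[4,8) x cols[4,8) = 4x4
Op 5 cut(1, 2): punch at orig (5,6); cuts so far [(4, 4), (5, 6), (7, 7)]; region rows[4,8) x cols[4,8) = 4x4
Op 6 cut(2, 1): punch at orig (6,5); cuts so far [(4, 4), (5, 6), (6, 5), (7, 7)]; region rows[4,8) x cols[4,8) = 4x4
Unfold 1 (reflect across h@4): 8 holes -> [(0, 7), (1, 5), (2, 6), (3, 4), (4, 4), (5, 6), (6, 5), (7, 7)]
Unfold 2 (reflect across v@4): 16 holes -> [(0, 0), (0, 7), (1, 2), (1, 5), (2, 1), (2, 6), (3, 3), (3, 4), (4, 3), (4, 4), (5, 1), (5, 6), (6, 2), (6, 5), (7, 0), (7, 7)]
Holes: [(0, 0), (0, 7), (1, 2), (1, 5), (2, 1), (2, 6), (3, 3), (3, 4), (4, 3), (4, 4), (5, 1), (5, 6), (6, 2), (6, 5), (7, 0), (7, 7)]

Answer: no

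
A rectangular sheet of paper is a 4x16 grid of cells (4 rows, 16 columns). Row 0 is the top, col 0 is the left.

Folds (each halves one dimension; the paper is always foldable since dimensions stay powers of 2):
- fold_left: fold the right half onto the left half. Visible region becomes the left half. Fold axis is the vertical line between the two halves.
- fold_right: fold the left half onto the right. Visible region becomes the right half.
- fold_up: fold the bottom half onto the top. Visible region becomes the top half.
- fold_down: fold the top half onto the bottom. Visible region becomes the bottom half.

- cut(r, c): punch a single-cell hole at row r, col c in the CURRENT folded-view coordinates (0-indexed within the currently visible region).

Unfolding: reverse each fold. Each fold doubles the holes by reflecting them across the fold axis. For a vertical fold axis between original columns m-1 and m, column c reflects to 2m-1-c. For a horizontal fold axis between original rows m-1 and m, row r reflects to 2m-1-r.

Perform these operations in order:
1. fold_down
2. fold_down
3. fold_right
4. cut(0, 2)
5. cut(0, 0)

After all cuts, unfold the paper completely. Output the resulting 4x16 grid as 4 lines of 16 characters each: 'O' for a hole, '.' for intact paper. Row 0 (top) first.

Op 1 fold_down: fold axis h@2; visible region now rows[2,4) x cols[0,16) = 2x16
Op 2 fold_down: fold axis h@3; visible region now rows[3,4) x cols[0,16) = 1x16
Op 3 fold_right: fold axis v@8; visible region now rows[3,4) x cols[8,16) = 1x8
Op 4 cut(0, 2): punch at orig (3,10); cuts so far [(3, 10)]; region rows[3,4) x cols[8,16) = 1x8
Op 5 cut(0, 0): punch at orig (3,8); cuts so far [(3, 8), (3, 10)]; region rows[3,4) x cols[8,16) = 1x8
Unfold 1 (reflect across v@8): 4 holes -> [(3, 5), (3, 7), (3, 8), (3, 10)]
Unfold 2 (reflect across h@3): 8 holes -> [(2, 5), (2, 7), (2, 8), (2, 10), (3, 5), (3, 7), (3, 8), (3, 10)]
Unfold 3 (reflect across h@2): 16 holes -> [(0, 5), (0, 7), (0, 8), (0, 10), (1, 5), (1, 7), (1, 8), (1, 10), (2, 5), (2, 7), (2, 8), (2, 10), (3, 5), (3, 7), (3, 8), (3, 10)]

Answer: .....O.OO.O.....
.....O.OO.O.....
.....O.OO.O.....
.....O.OO.O.....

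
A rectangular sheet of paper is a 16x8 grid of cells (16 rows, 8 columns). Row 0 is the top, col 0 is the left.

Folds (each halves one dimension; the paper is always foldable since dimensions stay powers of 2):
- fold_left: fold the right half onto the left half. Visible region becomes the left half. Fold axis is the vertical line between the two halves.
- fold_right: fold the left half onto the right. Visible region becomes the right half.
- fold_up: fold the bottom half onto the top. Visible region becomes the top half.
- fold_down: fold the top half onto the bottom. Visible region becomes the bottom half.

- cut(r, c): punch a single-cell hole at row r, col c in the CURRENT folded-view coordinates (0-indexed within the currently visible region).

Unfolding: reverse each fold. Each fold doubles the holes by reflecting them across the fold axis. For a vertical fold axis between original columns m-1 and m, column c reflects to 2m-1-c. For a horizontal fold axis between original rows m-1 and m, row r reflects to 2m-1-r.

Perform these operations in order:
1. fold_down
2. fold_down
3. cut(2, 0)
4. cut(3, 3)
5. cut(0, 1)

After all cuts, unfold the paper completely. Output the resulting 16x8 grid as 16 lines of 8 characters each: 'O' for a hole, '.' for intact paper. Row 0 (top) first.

Answer: ...O....
O.......
........
.O......
.O......
........
O.......
...O....
...O....
O.......
........
.O......
.O......
........
O.......
...O....

Derivation:
Op 1 fold_down: fold axis h@8; visible region now rows[8,16) x cols[0,8) = 8x8
Op 2 fold_down: fold axis h@12; visible region now rows[12,16) x cols[0,8) = 4x8
Op 3 cut(2, 0): punch at orig (14,0); cuts so far [(14, 0)]; region rows[12,16) x cols[0,8) = 4x8
Op 4 cut(3, 3): punch at orig (15,3); cuts so far [(14, 0), (15, 3)]; region rows[12,16) x cols[0,8) = 4x8
Op 5 cut(0, 1): punch at orig (12,1); cuts so far [(12, 1), (14, 0), (15, 3)]; region rows[12,16) x cols[0,8) = 4x8
Unfold 1 (reflect across h@12): 6 holes -> [(8, 3), (9, 0), (11, 1), (12, 1), (14, 0), (15, 3)]
Unfold 2 (reflect across h@8): 12 holes -> [(0, 3), (1, 0), (3, 1), (4, 1), (6, 0), (7, 3), (8, 3), (9, 0), (11, 1), (12, 1), (14, 0), (15, 3)]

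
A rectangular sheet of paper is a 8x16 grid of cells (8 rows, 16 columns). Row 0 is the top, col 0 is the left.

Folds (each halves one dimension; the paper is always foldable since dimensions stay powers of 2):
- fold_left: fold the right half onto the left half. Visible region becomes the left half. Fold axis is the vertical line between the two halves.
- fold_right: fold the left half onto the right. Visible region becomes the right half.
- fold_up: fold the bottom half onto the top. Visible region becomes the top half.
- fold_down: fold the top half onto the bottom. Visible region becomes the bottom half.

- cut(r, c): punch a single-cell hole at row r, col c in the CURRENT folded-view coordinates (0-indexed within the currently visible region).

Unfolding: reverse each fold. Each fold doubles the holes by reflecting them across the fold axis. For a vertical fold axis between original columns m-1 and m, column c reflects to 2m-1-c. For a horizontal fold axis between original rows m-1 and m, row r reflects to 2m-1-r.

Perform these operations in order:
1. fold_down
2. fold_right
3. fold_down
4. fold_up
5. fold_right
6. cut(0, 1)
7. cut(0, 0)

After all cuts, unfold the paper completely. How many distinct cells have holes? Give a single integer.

Answer: 64

Derivation:
Op 1 fold_down: fold axis h@4; visible region now rows[4,8) x cols[0,16) = 4x16
Op 2 fold_right: fold axis v@8; visible region now rows[4,8) x cols[8,16) = 4x8
Op 3 fold_down: fold axis h@6; visible region now rows[6,8) x cols[8,16) = 2x8
Op 4 fold_up: fold axis h@7; visible region now rows[6,7) x cols[8,16) = 1x8
Op 5 fold_right: fold axis v@12; visible region now rows[6,7) x cols[12,16) = 1x4
Op 6 cut(0, 1): punch at orig (6,13); cuts so far [(6, 13)]; region rows[6,7) x cols[12,16) = 1x4
Op 7 cut(0, 0): punch at orig (6,12); cuts so far [(6, 12), (6, 13)]; region rows[6,7) x cols[12,16) = 1x4
Unfold 1 (reflect across v@12): 4 holes -> [(6, 10), (6, 11), (6, 12), (6, 13)]
Unfold 2 (reflect across h@7): 8 holes -> [(6, 10), (6, 11), (6, 12), (6, 13), (7, 10), (7, 11), (7, 12), (7, 13)]
Unfold 3 (reflect across h@6): 16 holes -> [(4, 10), (4, 11), (4, 12), (4, 13), (5, 10), (5, 11), (5, 12), (5, 13), (6, 10), (6, 11), (6, 12), (6, 13), (7, 10), (7, 11), (7, 12), (7, 13)]
Unfold 4 (reflect across v@8): 32 holes -> [(4, 2), (4, 3), (4, 4), (4, 5), (4, 10), (4, 11), (4, 12), (4, 13), (5, 2), (5, 3), (5, 4), (5, 5), (5, 10), (5, 11), (5, 12), (5, 13), (6, 2), (6, 3), (6, 4), (6, 5), (6, 10), (6, 11), (6, 12), (6, 13), (7, 2), (7, 3), (7, 4), (7, 5), (7, 10), (7, 11), (7, 12), (7, 13)]
Unfold 5 (reflect across h@4): 64 holes -> [(0, 2), (0, 3), (0, 4), (0, 5), (0, 10), (0, 11), (0, 12), (0, 13), (1, 2), (1, 3), (1, 4), (1, 5), (1, 10), (1, 11), (1, 12), (1, 13), (2, 2), (2, 3), (2, 4), (2, 5), (2, 10), (2, 11), (2, 12), (2, 13), (3, 2), (3, 3), (3, 4), (3, 5), (3, 10), (3, 11), (3, 12), (3, 13), (4, 2), (4, 3), (4, 4), (4, 5), (4, 10), (4, 11), (4, 12), (4, 13), (5, 2), (5, 3), (5, 4), (5, 5), (5, 10), (5, 11), (5, 12), (5, 13), (6, 2), (6, 3), (6, 4), (6, 5), (6, 10), (6, 11), (6, 12), (6, 13), (7, 2), (7, 3), (7, 4), (7, 5), (7, 10), (7, 11), (7, 12), (7, 13)]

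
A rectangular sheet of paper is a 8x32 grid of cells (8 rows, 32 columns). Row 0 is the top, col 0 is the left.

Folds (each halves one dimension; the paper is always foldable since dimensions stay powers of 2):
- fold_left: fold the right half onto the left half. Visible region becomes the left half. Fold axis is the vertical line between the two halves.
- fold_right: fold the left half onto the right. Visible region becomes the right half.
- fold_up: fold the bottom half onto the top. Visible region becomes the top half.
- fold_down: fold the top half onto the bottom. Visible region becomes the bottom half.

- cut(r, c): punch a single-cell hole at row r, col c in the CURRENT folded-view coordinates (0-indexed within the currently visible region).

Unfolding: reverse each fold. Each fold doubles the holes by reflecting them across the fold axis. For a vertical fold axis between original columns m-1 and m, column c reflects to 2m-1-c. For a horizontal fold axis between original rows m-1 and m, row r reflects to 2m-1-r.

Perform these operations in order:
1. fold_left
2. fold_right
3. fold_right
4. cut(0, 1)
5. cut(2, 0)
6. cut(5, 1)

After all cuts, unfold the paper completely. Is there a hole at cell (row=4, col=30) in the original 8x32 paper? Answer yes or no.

Answer: no

Derivation:
Op 1 fold_left: fold axis v@16; visible region now rows[0,8) x cols[0,16) = 8x16
Op 2 fold_right: fold axis v@8; visible region now rows[0,8) x cols[8,16) = 8x8
Op 3 fold_right: fold axis v@12; visible region now rows[0,8) x cols[12,16) = 8x4
Op 4 cut(0, 1): punch at orig (0,13); cuts so far [(0, 13)]; region rows[0,8) x cols[12,16) = 8x4
Op 5 cut(2, 0): punch at orig (2,12); cuts so far [(0, 13), (2, 12)]; region rows[0,8) x cols[12,16) = 8x4
Op 6 cut(5, 1): punch at orig (5,13); cuts so far [(0, 13), (2, 12), (5, 13)]; region rows[0,8) x cols[12,16) = 8x4
Unfold 1 (reflect across v@12): 6 holes -> [(0, 10), (0, 13), (2, 11), (2, 12), (5, 10), (5, 13)]
Unfold 2 (reflect across v@8): 12 holes -> [(0, 2), (0, 5), (0, 10), (0, 13), (2, 3), (2, 4), (2, 11), (2, 12), (5, 2), (5, 5), (5, 10), (5, 13)]
Unfold 3 (reflect across v@16): 24 holes -> [(0, 2), (0, 5), (0, 10), (0, 13), (0, 18), (0, 21), (0, 26), (0, 29), (2, 3), (2, 4), (2, 11), (2, 12), (2, 19), (2, 20), (2, 27), (2, 28), (5, 2), (5, 5), (5, 10), (5, 13), (5, 18), (5, 21), (5, 26), (5, 29)]
Holes: [(0, 2), (0, 5), (0, 10), (0, 13), (0, 18), (0, 21), (0, 26), (0, 29), (2, 3), (2, 4), (2, 11), (2, 12), (2, 19), (2, 20), (2, 27), (2, 28), (5, 2), (5, 5), (5, 10), (5, 13), (5, 18), (5, 21), (5, 26), (5, 29)]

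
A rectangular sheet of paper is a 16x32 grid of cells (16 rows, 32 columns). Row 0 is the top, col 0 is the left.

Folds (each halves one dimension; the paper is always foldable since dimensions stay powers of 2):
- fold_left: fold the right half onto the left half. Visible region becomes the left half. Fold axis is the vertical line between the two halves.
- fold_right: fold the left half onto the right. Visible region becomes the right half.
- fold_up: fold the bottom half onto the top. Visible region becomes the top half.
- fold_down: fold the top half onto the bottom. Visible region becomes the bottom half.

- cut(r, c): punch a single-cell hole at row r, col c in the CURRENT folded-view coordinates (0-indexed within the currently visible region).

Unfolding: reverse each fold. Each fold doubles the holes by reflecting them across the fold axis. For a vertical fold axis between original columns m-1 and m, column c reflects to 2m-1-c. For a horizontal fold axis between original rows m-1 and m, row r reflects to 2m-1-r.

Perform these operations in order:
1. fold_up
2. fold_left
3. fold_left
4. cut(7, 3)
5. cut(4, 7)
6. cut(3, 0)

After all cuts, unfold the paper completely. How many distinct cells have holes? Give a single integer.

Answer: 24

Derivation:
Op 1 fold_up: fold axis h@8; visible region now rows[0,8) x cols[0,32) = 8x32
Op 2 fold_left: fold axis v@16; visible region now rows[0,8) x cols[0,16) = 8x16
Op 3 fold_left: fold axis v@8; visible region now rows[0,8) x cols[0,8) = 8x8
Op 4 cut(7, 3): punch at orig (7,3); cuts so far [(7, 3)]; region rows[0,8) x cols[0,8) = 8x8
Op 5 cut(4, 7): punch at orig (4,7); cuts so far [(4, 7), (7, 3)]; region rows[0,8) x cols[0,8) = 8x8
Op 6 cut(3, 0): punch at orig (3,0); cuts so far [(3, 0), (4, 7), (7, 3)]; region rows[0,8) x cols[0,8) = 8x8
Unfold 1 (reflect across v@8): 6 holes -> [(3, 0), (3, 15), (4, 7), (4, 8), (7, 3), (7, 12)]
Unfold 2 (reflect across v@16): 12 holes -> [(3, 0), (3, 15), (3, 16), (3, 31), (4, 7), (4, 8), (4, 23), (4, 24), (7, 3), (7, 12), (7, 19), (7, 28)]
Unfold 3 (reflect across h@8): 24 holes -> [(3, 0), (3, 15), (3, 16), (3, 31), (4, 7), (4, 8), (4, 23), (4, 24), (7, 3), (7, 12), (7, 19), (7, 28), (8, 3), (8, 12), (8, 19), (8, 28), (11, 7), (11, 8), (11, 23), (11, 24), (12, 0), (12, 15), (12, 16), (12, 31)]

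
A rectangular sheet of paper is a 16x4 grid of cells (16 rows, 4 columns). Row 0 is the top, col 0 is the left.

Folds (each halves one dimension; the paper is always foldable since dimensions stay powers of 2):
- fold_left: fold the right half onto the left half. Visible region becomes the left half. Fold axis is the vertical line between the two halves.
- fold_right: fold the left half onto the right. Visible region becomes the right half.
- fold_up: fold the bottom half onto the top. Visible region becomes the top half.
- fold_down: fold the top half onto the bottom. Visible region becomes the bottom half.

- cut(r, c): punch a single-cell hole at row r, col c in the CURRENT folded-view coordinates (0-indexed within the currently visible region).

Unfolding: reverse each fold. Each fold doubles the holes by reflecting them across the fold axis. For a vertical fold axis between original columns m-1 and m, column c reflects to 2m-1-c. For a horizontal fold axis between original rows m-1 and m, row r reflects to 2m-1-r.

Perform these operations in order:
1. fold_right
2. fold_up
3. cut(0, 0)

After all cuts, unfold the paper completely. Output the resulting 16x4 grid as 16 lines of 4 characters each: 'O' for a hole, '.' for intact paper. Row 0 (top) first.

Answer: .OO.
....
....
....
....
....
....
....
....
....
....
....
....
....
....
.OO.

Derivation:
Op 1 fold_right: fold axis v@2; visible region now rows[0,16) x cols[2,4) = 16x2
Op 2 fold_up: fold axis h@8; visible region now rows[0,8) x cols[2,4) = 8x2
Op 3 cut(0, 0): punch at orig (0,2); cuts so far [(0, 2)]; region rows[0,8) x cols[2,4) = 8x2
Unfold 1 (reflect across h@8): 2 holes -> [(0, 2), (15, 2)]
Unfold 2 (reflect across v@2): 4 holes -> [(0, 1), (0, 2), (15, 1), (15, 2)]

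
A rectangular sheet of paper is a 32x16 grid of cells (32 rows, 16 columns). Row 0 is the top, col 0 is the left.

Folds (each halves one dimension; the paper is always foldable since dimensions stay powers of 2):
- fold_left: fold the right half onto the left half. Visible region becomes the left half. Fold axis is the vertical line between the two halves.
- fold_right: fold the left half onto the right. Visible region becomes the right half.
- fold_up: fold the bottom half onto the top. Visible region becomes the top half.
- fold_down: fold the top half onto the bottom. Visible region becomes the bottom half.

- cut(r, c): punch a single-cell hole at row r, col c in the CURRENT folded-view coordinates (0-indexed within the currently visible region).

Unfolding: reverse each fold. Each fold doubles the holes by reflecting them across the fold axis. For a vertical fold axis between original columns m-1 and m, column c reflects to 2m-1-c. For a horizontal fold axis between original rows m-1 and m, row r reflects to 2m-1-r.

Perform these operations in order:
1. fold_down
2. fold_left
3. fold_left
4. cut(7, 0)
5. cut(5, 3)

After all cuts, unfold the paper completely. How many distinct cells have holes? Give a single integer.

Answer: 16

Derivation:
Op 1 fold_down: fold axis h@16; visible region now rows[16,32) x cols[0,16) = 16x16
Op 2 fold_left: fold axis v@8; visible region now rows[16,32) x cols[0,8) = 16x8
Op 3 fold_left: fold axis v@4; visible region now rows[16,32) x cols[0,4) = 16x4
Op 4 cut(7, 0): punch at orig (23,0); cuts so far [(23, 0)]; region rows[16,32) x cols[0,4) = 16x4
Op 5 cut(5, 3): punch at orig (21,3); cuts so far [(21, 3), (23, 0)]; region rows[16,32) x cols[0,4) = 16x4
Unfold 1 (reflect across v@4): 4 holes -> [(21, 3), (21, 4), (23, 0), (23, 7)]
Unfold 2 (reflect across v@8): 8 holes -> [(21, 3), (21, 4), (21, 11), (21, 12), (23, 0), (23, 7), (23, 8), (23, 15)]
Unfold 3 (reflect across h@16): 16 holes -> [(8, 0), (8, 7), (8, 8), (8, 15), (10, 3), (10, 4), (10, 11), (10, 12), (21, 3), (21, 4), (21, 11), (21, 12), (23, 0), (23, 7), (23, 8), (23, 15)]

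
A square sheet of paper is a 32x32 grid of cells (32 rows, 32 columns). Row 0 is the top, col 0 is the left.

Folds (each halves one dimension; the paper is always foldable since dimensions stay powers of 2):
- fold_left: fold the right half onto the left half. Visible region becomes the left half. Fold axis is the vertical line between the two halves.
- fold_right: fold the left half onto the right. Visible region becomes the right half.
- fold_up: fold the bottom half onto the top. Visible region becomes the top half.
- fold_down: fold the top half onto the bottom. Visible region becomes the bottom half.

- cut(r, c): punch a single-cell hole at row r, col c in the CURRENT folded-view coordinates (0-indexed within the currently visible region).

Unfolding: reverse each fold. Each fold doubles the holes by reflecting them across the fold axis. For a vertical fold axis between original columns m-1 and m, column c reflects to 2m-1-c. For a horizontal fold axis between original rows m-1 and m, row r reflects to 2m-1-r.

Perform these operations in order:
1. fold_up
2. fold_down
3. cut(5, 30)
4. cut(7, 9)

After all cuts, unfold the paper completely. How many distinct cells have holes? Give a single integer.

Op 1 fold_up: fold axis h@16; visible region now rows[0,16) x cols[0,32) = 16x32
Op 2 fold_down: fold axis h@8; visible region now rows[8,16) x cols[0,32) = 8x32
Op 3 cut(5, 30): punch at orig (13,30); cuts so far [(13, 30)]; region rows[8,16) x cols[0,32) = 8x32
Op 4 cut(7, 9): punch at orig (15,9); cuts so far [(13, 30), (15, 9)]; region rows[8,16) x cols[0,32) = 8x32
Unfold 1 (reflect across h@8): 4 holes -> [(0, 9), (2, 30), (13, 30), (15, 9)]
Unfold 2 (reflect across h@16): 8 holes -> [(0, 9), (2, 30), (13, 30), (15, 9), (16, 9), (18, 30), (29, 30), (31, 9)]

Answer: 8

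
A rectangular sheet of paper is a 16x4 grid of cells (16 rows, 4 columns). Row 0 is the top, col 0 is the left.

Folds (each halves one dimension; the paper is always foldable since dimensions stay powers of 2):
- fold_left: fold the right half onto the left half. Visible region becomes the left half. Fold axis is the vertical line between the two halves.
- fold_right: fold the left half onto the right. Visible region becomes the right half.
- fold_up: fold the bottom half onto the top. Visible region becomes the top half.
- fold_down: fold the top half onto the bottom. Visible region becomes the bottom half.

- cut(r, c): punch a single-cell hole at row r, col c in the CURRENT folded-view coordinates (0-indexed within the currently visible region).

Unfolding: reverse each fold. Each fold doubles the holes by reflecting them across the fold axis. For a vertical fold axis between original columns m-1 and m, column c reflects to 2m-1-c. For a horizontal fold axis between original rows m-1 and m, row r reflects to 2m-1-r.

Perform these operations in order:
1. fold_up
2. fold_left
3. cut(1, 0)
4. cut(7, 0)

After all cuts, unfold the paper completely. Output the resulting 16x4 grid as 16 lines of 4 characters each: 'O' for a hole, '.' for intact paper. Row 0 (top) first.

Answer: ....
O..O
....
....
....
....
....
O..O
O..O
....
....
....
....
....
O..O
....

Derivation:
Op 1 fold_up: fold axis h@8; visible region now rows[0,8) x cols[0,4) = 8x4
Op 2 fold_left: fold axis v@2; visible region now rows[0,8) x cols[0,2) = 8x2
Op 3 cut(1, 0): punch at orig (1,0); cuts so far [(1, 0)]; region rows[0,8) x cols[0,2) = 8x2
Op 4 cut(7, 0): punch at orig (7,0); cuts so far [(1, 0), (7, 0)]; region rows[0,8) x cols[0,2) = 8x2
Unfold 1 (reflect across v@2): 4 holes -> [(1, 0), (1, 3), (7, 0), (7, 3)]
Unfold 2 (reflect across h@8): 8 holes -> [(1, 0), (1, 3), (7, 0), (7, 3), (8, 0), (8, 3), (14, 0), (14, 3)]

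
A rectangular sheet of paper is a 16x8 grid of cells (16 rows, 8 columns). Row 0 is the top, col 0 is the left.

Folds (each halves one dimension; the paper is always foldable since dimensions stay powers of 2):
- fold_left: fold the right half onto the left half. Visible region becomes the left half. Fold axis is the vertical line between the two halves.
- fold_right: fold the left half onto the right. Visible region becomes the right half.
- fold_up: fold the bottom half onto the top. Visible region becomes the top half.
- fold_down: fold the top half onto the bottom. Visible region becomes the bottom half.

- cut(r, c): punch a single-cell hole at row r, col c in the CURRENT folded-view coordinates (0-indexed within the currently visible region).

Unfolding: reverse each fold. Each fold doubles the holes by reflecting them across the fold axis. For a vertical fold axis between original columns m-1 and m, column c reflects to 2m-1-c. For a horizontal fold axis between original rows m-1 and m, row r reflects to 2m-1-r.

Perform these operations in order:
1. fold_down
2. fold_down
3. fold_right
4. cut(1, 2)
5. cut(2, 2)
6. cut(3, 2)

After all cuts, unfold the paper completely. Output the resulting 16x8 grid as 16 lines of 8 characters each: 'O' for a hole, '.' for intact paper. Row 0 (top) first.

Op 1 fold_down: fold axis h@8; visible region now rows[8,16) x cols[0,8) = 8x8
Op 2 fold_down: fold axis h@12; visible region now rows[12,16) x cols[0,8) = 4x8
Op 3 fold_right: fold axis v@4; visible region now rows[12,16) x cols[4,8) = 4x4
Op 4 cut(1, 2): punch at orig (13,6); cuts so far [(13, 6)]; region rows[12,16) x cols[4,8) = 4x4
Op 5 cut(2, 2): punch at orig (14,6); cuts so far [(13, 6), (14, 6)]; region rows[12,16) x cols[4,8) = 4x4
Op 6 cut(3, 2): punch at orig (15,6); cuts so far [(13, 6), (14, 6), (15, 6)]; region rows[12,16) x cols[4,8) = 4x4
Unfold 1 (reflect across v@4): 6 holes -> [(13, 1), (13, 6), (14, 1), (14, 6), (15, 1), (15, 6)]
Unfold 2 (reflect across h@12): 12 holes -> [(8, 1), (8, 6), (9, 1), (9, 6), (10, 1), (10, 6), (13, 1), (13, 6), (14, 1), (14, 6), (15, 1), (15, 6)]
Unfold 3 (reflect across h@8): 24 holes -> [(0, 1), (0, 6), (1, 1), (1, 6), (2, 1), (2, 6), (5, 1), (5, 6), (6, 1), (6, 6), (7, 1), (7, 6), (8, 1), (8, 6), (9, 1), (9, 6), (10, 1), (10, 6), (13, 1), (13, 6), (14, 1), (14, 6), (15, 1), (15, 6)]

Answer: .O....O.
.O....O.
.O....O.
........
........
.O....O.
.O....O.
.O....O.
.O....O.
.O....O.
.O....O.
........
........
.O....O.
.O....O.
.O....O.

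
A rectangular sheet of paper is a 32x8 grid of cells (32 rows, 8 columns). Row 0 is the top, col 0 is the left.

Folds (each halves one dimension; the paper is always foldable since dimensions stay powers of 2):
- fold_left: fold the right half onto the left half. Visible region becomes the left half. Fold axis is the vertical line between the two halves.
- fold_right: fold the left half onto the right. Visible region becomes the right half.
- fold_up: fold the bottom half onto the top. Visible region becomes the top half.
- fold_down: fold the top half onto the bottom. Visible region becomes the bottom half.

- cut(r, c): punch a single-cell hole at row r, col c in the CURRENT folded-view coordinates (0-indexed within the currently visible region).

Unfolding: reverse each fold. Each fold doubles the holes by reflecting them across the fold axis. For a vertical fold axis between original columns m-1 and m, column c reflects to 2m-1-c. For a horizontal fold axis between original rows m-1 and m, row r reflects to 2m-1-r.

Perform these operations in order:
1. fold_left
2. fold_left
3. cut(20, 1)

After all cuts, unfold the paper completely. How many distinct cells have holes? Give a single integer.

Op 1 fold_left: fold axis v@4; visible region now rows[0,32) x cols[0,4) = 32x4
Op 2 fold_left: fold axis v@2; visible region now rows[0,32) x cols[0,2) = 32x2
Op 3 cut(20, 1): punch at orig (20,1); cuts so far [(20, 1)]; region rows[0,32) x cols[0,2) = 32x2
Unfold 1 (reflect across v@2): 2 holes -> [(20, 1), (20, 2)]
Unfold 2 (reflect across v@4): 4 holes -> [(20, 1), (20, 2), (20, 5), (20, 6)]

Answer: 4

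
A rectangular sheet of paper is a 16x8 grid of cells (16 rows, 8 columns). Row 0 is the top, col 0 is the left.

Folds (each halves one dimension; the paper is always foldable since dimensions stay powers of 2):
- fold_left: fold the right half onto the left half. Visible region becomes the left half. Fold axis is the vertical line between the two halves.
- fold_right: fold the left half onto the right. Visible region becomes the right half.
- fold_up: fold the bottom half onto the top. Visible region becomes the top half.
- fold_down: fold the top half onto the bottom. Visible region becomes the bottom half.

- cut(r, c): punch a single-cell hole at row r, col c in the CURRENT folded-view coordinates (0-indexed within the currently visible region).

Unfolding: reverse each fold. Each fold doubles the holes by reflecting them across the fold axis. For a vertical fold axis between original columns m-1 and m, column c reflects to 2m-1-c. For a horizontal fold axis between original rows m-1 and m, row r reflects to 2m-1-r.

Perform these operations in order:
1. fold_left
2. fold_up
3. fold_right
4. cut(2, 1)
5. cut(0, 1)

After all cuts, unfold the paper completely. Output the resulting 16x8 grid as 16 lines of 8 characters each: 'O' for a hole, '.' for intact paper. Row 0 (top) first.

Answer: O..OO..O
........
O..OO..O
........
........
........
........
........
........
........
........
........
........
O..OO..O
........
O..OO..O

Derivation:
Op 1 fold_left: fold axis v@4; visible region now rows[0,16) x cols[0,4) = 16x4
Op 2 fold_up: fold axis h@8; visible region now rows[0,8) x cols[0,4) = 8x4
Op 3 fold_right: fold axis v@2; visible region now rows[0,8) x cols[2,4) = 8x2
Op 4 cut(2, 1): punch at orig (2,3); cuts so far [(2, 3)]; region rows[0,8) x cols[2,4) = 8x2
Op 5 cut(0, 1): punch at orig (0,3); cuts so far [(0, 3), (2, 3)]; region rows[0,8) x cols[2,4) = 8x2
Unfold 1 (reflect across v@2): 4 holes -> [(0, 0), (0, 3), (2, 0), (2, 3)]
Unfold 2 (reflect across h@8): 8 holes -> [(0, 0), (0, 3), (2, 0), (2, 3), (13, 0), (13, 3), (15, 0), (15, 3)]
Unfold 3 (reflect across v@4): 16 holes -> [(0, 0), (0, 3), (0, 4), (0, 7), (2, 0), (2, 3), (2, 4), (2, 7), (13, 0), (13, 3), (13, 4), (13, 7), (15, 0), (15, 3), (15, 4), (15, 7)]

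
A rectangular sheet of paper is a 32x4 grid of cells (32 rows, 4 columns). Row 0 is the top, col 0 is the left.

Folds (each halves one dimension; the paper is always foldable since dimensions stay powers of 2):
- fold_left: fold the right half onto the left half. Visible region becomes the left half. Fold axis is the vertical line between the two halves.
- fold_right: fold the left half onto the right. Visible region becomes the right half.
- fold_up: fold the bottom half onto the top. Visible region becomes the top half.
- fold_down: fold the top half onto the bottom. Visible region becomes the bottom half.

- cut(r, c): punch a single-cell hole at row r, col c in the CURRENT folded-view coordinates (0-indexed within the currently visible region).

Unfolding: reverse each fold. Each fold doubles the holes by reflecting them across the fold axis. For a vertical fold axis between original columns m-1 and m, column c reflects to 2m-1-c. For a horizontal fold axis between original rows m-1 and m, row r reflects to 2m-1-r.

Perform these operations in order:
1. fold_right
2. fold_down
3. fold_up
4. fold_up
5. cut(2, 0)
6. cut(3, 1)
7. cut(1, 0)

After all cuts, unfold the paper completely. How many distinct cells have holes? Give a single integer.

Answer: 48

Derivation:
Op 1 fold_right: fold axis v@2; visible region now rows[0,32) x cols[2,4) = 32x2
Op 2 fold_down: fold axis h@16; visible region now rows[16,32) x cols[2,4) = 16x2
Op 3 fold_up: fold axis h@24; visible region now rows[16,24) x cols[2,4) = 8x2
Op 4 fold_up: fold axis h@20; visible region now rows[16,20) x cols[2,4) = 4x2
Op 5 cut(2, 0): punch at orig (18,2); cuts so far [(18, 2)]; region rows[16,20) x cols[2,4) = 4x2
Op 6 cut(3, 1): punch at orig (19,3); cuts so far [(18, 2), (19, 3)]; region rows[16,20) x cols[2,4) = 4x2
Op 7 cut(1, 0): punch at orig (17,2); cuts so far [(17, 2), (18, 2), (19, 3)]; region rows[16,20) x cols[2,4) = 4x2
Unfold 1 (reflect across h@20): 6 holes -> [(17, 2), (18, 2), (19, 3), (20, 3), (21, 2), (22, 2)]
Unfold 2 (reflect across h@24): 12 holes -> [(17, 2), (18, 2), (19, 3), (20, 3), (21, 2), (22, 2), (25, 2), (26, 2), (27, 3), (28, 3), (29, 2), (30, 2)]
Unfold 3 (reflect across h@16): 24 holes -> [(1, 2), (2, 2), (3, 3), (4, 3), (5, 2), (6, 2), (9, 2), (10, 2), (11, 3), (12, 3), (13, 2), (14, 2), (17, 2), (18, 2), (19, 3), (20, 3), (21, 2), (22, 2), (25, 2), (26, 2), (27, 3), (28, 3), (29, 2), (30, 2)]
Unfold 4 (reflect across v@2): 48 holes -> [(1, 1), (1, 2), (2, 1), (2, 2), (3, 0), (3, 3), (4, 0), (4, 3), (5, 1), (5, 2), (6, 1), (6, 2), (9, 1), (9, 2), (10, 1), (10, 2), (11, 0), (11, 3), (12, 0), (12, 3), (13, 1), (13, 2), (14, 1), (14, 2), (17, 1), (17, 2), (18, 1), (18, 2), (19, 0), (19, 3), (20, 0), (20, 3), (21, 1), (21, 2), (22, 1), (22, 2), (25, 1), (25, 2), (26, 1), (26, 2), (27, 0), (27, 3), (28, 0), (28, 3), (29, 1), (29, 2), (30, 1), (30, 2)]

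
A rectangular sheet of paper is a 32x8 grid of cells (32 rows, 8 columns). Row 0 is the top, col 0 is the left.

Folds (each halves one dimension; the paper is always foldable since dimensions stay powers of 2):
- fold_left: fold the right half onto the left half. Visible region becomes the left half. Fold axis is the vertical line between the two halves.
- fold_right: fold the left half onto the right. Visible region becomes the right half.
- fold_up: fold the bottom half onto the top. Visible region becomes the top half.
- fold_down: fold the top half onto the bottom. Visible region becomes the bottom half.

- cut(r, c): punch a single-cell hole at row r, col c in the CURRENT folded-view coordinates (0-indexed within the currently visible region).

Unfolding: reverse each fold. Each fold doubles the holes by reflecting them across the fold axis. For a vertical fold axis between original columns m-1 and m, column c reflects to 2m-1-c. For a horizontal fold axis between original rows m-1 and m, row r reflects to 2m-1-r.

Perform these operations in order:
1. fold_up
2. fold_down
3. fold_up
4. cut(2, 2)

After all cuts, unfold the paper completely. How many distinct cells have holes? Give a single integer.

Op 1 fold_up: fold axis h@16; visible region now rows[0,16) x cols[0,8) = 16x8
Op 2 fold_down: fold axis h@8; visible region now rows[8,16) x cols[0,8) = 8x8
Op 3 fold_up: fold axis h@12; visible region now rows[8,12) x cols[0,8) = 4x8
Op 4 cut(2, 2): punch at orig (10,2); cuts so far [(10, 2)]; region rows[8,12) x cols[0,8) = 4x8
Unfold 1 (reflect across h@12): 2 holes -> [(10, 2), (13, 2)]
Unfold 2 (reflect across h@8): 4 holes -> [(2, 2), (5, 2), (10, 2), (13, 2)]
Unfold 3 (reflect across h@16): 8 holes -> [(2, 2), (5, 2), (10, 2), (13, 2), (18, 2), (21, 2), (26, 2), (29, 2)]

Answer: 8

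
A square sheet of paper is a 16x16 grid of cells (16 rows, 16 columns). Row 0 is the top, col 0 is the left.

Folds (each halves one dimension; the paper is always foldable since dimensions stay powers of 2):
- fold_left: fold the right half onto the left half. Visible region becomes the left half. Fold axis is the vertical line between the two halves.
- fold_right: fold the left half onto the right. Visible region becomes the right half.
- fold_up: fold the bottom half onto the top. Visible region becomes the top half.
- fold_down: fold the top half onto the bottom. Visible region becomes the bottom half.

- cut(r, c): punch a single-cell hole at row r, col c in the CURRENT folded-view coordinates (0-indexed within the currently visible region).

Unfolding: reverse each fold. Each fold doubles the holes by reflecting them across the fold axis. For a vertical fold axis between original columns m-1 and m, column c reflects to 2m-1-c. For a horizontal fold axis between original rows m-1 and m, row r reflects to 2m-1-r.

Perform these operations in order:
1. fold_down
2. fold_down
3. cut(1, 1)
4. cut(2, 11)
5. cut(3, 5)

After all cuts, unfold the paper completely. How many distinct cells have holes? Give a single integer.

Op 1 fold_down: fold axis h@8; visible region now rows[8,16) x cols[0,16) = 8x16
Op 2 fold_down: fold axis h@12; visible region now rows[12,16) x cols[0,16) = 4x16
Op 3 cut(1, 1): punch at orig (13,1); cuts so far [(13, 1)]; region rows[12,16) x cols[0,16) = 4x16
Op 4 cut(2, 11): punch at orig (14,11); cuts so far [(13, 1), (14, 11)]; region rows[12,16) x cols[0,16) = 4x16
Op 5 cut(3, 5): punch at orig (15,5); cuts so far [(13, 1), (14, 11), (15, 5)]; region rows[12,16) x cols[0,16) = 4x16
Unfold 1 (reflect across h@12): 6 holes -> [(8, 5), (9, 11), (10, 1), (13, 1), (14, 11), (15, 5)]
Unfold 2 (reflect across h@8): 12 holes -> [(0, 5), (1, 11), (2, 1), (5, 1), (6, 11), (7, 5), (8, 5), (9, 11), (10, 1), (13, 1), (14, 11), (15, 5)]

Answer: 12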